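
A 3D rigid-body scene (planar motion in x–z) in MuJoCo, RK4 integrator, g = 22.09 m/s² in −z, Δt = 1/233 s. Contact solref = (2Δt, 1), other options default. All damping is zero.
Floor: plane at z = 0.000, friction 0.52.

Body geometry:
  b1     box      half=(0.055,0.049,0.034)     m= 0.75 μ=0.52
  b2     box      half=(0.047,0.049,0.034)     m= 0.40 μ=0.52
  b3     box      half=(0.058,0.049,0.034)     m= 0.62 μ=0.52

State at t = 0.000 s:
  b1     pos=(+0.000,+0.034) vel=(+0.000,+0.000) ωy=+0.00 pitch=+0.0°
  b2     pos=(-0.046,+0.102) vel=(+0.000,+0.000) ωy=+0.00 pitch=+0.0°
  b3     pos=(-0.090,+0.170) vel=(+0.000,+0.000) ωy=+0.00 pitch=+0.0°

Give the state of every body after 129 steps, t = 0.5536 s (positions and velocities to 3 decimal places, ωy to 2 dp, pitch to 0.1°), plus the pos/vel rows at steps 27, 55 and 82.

State at t = 0.5536 s:
  b1     pos=(+0.000,+0.034) vel=(+0.000,+0.000) ωy=+0.00 pitch=+0.0°
  b2     pos=(-0.099,+0.047) vel=(+0.000,+0.000) ωy=+0.00 pitch=-90.0°
  b3     pos=(-0.299,+0.034) vel=(+0.000,+0.000) ωy=+0.00 pitch=+180.0°

Key-timestep trajectory:
   step    t(s)  b1.x    b1.z    b1.vx   b1.vz   b2.x    b2.z    b2.vx   b2.vz   b3.x    b3.z    b3.vx   b3.vz 
     27  0.1159   +0.000  +0.034  +0.001  +0.000   -0.058  +0.103  -0.262  -0.020   -0.124  +0.151  -0.630  -0.502
     55  0.2361   +0.000  +0.034  +0.000  +0.000   -0.101  +0.044  +0.105  +0.154   -0.214  +0.061  -0.537  +0.320
     82  0.3519   +0.000  +0.034  +0.000  +0.000   -0.099  +0.047  +0.000  +0.000   -0.273  +0.058  -0.629  -0.372


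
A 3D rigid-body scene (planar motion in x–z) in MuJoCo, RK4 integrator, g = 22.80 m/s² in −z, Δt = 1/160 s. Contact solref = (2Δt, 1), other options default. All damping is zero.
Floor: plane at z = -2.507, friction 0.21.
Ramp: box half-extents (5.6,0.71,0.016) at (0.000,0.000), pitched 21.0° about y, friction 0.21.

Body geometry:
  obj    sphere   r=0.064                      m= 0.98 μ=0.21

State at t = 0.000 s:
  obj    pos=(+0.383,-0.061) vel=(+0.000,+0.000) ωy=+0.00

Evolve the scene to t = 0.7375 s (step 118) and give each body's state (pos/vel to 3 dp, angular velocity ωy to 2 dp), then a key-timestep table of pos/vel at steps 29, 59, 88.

State at t = 0.7375 s:
  obj    pos=(+1.865,-0.630) vel=(+4.018,-1.543) ωy=+67.23

Key-timestep trajectory:
   step    t(s)  obj.x    obj.z    obj.vx   obj.vz 
     29  0.1813   +0.473  -0.096  +0.988  -0.379
     59  0.3688   +0.753  -0.204  +2.009  -0.771
     88  0.5500   +1.207  -0.378  +2.997  -1.150


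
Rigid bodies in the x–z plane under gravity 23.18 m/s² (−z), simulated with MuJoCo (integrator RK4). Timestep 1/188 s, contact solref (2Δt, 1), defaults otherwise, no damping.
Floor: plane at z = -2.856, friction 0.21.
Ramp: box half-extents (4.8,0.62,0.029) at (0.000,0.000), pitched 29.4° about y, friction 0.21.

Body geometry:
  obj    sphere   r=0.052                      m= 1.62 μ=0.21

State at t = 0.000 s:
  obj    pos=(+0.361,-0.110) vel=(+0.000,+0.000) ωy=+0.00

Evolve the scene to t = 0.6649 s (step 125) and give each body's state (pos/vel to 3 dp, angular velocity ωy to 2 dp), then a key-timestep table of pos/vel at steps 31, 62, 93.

State at t = 0.6649 s:
  obj    pos=(+1.926,-0.993) vel=(+4.709,-2.653) ωy=+103.88

Key-timestep trajectory:
   step    t(s)  obj.x    obj.z    obj.vx   obj.vz 
     31  0.1649   +0.457  -0.165  +1.168  -0.658
     62  0.3298   +0.746  -0.327  +2.336  -1.316
     93  0.4947   +1.228  -0.599  +3.503  -1.974


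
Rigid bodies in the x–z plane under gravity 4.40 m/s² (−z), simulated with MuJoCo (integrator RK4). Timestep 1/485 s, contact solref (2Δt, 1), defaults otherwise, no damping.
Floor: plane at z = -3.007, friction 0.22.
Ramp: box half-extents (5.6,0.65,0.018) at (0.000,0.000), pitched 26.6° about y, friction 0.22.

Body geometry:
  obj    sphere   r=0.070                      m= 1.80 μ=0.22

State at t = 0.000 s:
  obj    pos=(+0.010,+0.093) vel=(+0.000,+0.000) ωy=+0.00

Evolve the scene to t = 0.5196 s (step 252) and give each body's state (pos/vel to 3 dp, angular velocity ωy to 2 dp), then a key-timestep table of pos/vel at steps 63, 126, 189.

State at t = 0.5196 s:
  obj    pos=(+0.180,+0.008) vel=(+0.654,-0.327) ωy=+10.44

Key-timestep trajectory:
   step    t(s)  obj.x    obj.z    obj.vx   obj.vz 
     63  0.1299   +0.021  +0.088  +0.163  -0.082
    126  0.2598   +0.053  +0.072  +0.327  -0.164
    189  0.3897   +0.106  +0.045  +0.490  -0.246


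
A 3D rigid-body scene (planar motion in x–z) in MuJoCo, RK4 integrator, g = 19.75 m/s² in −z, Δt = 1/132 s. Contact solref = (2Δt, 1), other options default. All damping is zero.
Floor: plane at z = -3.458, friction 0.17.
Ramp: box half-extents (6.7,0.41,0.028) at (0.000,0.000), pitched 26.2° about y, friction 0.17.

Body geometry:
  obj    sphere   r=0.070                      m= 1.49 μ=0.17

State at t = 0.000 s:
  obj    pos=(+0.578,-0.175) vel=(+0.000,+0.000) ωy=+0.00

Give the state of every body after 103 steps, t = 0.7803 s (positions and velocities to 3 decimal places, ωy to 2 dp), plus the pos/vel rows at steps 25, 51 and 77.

State at t = 0.7803 s:
  obj    pos=(+2.280,-1.013) vel=(+4.361,-2.146) ωy=+69.39

Key-timestep trajectory:
   step    t(s)  obj.x    obj.z    obj.vx   obj.vz 
     25  0.1894   +0.678  -0.225  +1.059  -0.521
     51  0.3864   +0.995  -0.381  +2.160  -1.063
     77  0.5833   +1.529  -0.643  +3.261  -1.604


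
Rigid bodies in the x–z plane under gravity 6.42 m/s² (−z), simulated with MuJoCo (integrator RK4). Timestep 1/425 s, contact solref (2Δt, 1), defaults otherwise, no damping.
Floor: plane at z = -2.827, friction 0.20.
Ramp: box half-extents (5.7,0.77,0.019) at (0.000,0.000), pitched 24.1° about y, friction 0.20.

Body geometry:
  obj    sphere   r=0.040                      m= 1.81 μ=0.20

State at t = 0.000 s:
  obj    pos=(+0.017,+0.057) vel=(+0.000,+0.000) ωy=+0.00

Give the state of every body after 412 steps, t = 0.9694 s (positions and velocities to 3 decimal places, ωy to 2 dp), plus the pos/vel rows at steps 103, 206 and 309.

State at t = 0.9694 s:
  obj    pos=(+0.820,-0.302) vel=(+1.657,-0.741) ωy=+45.38

Key-timestep trajectory:
   step    t(s)  obj.x    obj.z    obj.vx   obj.vz 
    103  0.2424   +0.067  +0.035  +0.414  -0.185
    206  0.4847   +0.218  -0.033  +0.829  -0.371
    309  0.7271   +0.469  -0.145  +1.243  -0.556


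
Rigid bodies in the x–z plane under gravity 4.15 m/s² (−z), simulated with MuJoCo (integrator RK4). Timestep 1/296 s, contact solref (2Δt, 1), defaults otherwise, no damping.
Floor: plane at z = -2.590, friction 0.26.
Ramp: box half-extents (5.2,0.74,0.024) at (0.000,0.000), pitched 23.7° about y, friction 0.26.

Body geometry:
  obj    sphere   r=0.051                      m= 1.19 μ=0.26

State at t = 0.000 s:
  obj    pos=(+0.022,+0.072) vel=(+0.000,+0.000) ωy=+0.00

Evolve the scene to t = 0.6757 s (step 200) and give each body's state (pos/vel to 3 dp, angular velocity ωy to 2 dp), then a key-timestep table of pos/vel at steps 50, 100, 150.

State at t = 0.6757 s:
  obj    pos=(+0.271,-0.037) vel=(+0.737,-0.324) ωy=+15.78

Key-timestep trajectory:
   step    t(s)  obj.x    obj.z    obj.vx   obj.vz 
     50  0.1689   +0.038  +0.065  +0.184  -0.081
    100  0.3378   +0.084  +0.045  +0.369  -0.162
    150  0.5068   +0.162  +0.011  +0.553  -0.243


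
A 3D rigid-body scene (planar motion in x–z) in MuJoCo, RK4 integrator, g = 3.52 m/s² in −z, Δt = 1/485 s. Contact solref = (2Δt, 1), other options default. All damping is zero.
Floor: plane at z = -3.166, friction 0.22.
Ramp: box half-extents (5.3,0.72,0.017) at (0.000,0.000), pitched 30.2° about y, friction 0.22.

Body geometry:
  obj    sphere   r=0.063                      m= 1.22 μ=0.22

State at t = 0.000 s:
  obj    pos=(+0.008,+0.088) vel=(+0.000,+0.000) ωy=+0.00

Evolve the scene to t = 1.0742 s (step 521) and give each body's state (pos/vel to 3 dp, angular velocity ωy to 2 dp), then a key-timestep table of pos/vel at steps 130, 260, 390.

State at t = 1.0742 s:
  obj    pos=(+0.639,-0.279) vel=(+1.174,-0.683) ωy=+21.56

Key-timestep trajectory:
   step    t(s)  obj.x    obj.z    obj.vx   obj.vz 
    130  0.2680   +0.047  +0.065  +0.293  -0.171
    260  0.5361   +0.165  -0.004  +0.586  -0.341
    390  0.8041   +0.361  -0.118  +0.879  -0.512


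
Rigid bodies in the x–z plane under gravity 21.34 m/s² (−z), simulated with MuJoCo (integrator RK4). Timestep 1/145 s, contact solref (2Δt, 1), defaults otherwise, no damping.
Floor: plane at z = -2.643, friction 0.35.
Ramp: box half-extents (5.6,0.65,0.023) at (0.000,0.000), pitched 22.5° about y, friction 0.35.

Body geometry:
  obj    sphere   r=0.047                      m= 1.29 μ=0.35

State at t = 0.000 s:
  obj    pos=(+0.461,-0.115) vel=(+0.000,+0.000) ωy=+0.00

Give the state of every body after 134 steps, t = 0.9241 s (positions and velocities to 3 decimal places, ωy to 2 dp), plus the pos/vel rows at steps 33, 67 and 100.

State at t = 0.9241 s:
  obj    pos=(+2.762,-1.068) vel=(+4.980,-2.063) ωy=+114.68

Key-timestep trajectory:
   step    t(s)  obj.x    obj.z    obj.vx   obj.vz 
     33  0.2276   +0.601  -0.173  +1.227  -0.508
     67  0.4621   +1.036  -0.354  +2.490  -1.031
    100  0.6897   +1.743  -0.646  +3.716  -1.539


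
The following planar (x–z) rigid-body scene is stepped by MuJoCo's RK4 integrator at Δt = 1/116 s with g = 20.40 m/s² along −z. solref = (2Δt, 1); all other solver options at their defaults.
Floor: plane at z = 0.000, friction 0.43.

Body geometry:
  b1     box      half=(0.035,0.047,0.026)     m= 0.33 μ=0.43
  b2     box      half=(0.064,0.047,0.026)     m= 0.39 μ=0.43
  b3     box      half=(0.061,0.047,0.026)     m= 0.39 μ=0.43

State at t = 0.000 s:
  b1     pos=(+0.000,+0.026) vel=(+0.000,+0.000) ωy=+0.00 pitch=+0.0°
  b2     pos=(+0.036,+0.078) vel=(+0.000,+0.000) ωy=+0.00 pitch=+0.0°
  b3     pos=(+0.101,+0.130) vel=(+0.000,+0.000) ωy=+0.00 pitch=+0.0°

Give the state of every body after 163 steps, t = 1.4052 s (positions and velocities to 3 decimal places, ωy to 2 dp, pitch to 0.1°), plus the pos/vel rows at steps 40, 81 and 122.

State at t = 1.4052 s:
  b1     pos=(-0.004,+0.026) vel=(-0.002,+0.000) ωy=+0.00 pitch=+0.0°
  b2     pos=(+0.055,+0.065) vel=(-0.001,-0.001) ωy=-0.04 pitch=+47.1°
  b3     pos=(+0.137,+0.060) vel=(+0.000,-0.001) ωy=-0.02 pitch=+42.1°

Key-timestep trajectory:
   step    t(s)  b1.x    b1.z    b1.vx   b1.vz   b2.x    b2.z    b2.vx   b2.vz   b3.x    b3.z    b3.vx   b3.vz 
     40  0.3448   -0.001  +0.026  -0.002  +0.002   +0.056  +0.066  +0.000  +0.000   +0.137  +0.061  +0.001  +0.001
     81  0.6983   -0.002  +0.026  -0.002  +0.000   +0.056  +0.065  -0.001  -0.001   +0.137  +0.061  +0.000  -0.001
    122  1.0517   -0.003  +0.026  -0.002  +0.000   +0.055  +0.065  -0.001  -0.001   +0.137  +0.060  +0.000  -0.001


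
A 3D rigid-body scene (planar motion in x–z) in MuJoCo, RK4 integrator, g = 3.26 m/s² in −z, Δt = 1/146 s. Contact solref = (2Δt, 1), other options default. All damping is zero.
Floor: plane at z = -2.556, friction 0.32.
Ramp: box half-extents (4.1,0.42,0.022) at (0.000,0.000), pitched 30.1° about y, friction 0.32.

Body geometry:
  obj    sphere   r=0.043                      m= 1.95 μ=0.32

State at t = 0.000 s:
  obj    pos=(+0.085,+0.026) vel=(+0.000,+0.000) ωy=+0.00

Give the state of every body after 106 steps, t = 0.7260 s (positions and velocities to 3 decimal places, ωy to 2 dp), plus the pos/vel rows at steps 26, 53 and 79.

State at t = 0.7260 s:
  obj    pos=(+0.351,-0.129) vel=(+0.734,-0.425) ωy=+19.71

Key-timestep trajectory:
   step    t(s)  obj.x    obj.z    obj.vx   obj.vz 
     26  0.1781   +0.101  +0.017  +0.180  -0.104
     53  0.3630   +0.152  -0.013  +0.367  -0.213
     79  0.5411   +0.233  -0.060  +0.547  -0.317


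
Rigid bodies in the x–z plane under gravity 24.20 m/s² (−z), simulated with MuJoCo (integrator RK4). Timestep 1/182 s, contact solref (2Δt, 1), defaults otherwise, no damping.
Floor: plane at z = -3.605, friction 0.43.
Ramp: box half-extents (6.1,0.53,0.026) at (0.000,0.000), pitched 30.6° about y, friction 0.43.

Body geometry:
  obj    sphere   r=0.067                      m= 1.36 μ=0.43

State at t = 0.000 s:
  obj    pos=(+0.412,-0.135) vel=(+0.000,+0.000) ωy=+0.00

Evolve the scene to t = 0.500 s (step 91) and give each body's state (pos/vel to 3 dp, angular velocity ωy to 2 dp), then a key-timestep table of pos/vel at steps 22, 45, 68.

State at t = 0.500 s:
  obj    pos=(+1.359,-0.695) vel=(+3.787,-2.239) ωy=+65.64

Key-timestep trajectory:
   step    t(s)  obj.x    obj.z    obj.vx   obj.vz 
     22  0.1209   +0.467  -0.168  +0.916  -0.541
     45  0.2473   +0.643  -0.273  +1.873  -1.108
     68  0.3736   +0.941  -0.448  +2.830  -1.673


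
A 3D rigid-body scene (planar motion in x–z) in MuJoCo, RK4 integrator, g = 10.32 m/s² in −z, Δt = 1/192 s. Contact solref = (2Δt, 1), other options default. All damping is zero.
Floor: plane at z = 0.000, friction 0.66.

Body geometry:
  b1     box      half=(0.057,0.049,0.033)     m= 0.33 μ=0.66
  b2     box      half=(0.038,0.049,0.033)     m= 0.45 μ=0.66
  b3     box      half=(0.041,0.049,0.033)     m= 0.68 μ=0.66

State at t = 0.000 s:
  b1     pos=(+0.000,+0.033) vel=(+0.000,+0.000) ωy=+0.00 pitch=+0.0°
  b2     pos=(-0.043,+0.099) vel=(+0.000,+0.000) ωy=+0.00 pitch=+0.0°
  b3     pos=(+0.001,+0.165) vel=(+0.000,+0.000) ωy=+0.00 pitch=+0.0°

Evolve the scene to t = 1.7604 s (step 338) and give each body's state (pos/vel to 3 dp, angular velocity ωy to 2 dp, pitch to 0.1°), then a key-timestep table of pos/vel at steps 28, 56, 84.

State at t = 1.7604 s:
  b1     pos=(+0.000,+0.033) vel=(+0.000,+0.000) ωy=+0.00 pitch=+0.0°
  b2     pos=(-0.043,+0.099) vel=(+0.000,+0.000) ωy=+0.00 pitch=+0.0°
  b3     pos=(+0.107,+0.033) vel=(+0.000,+0.000) ωy=+0.00 pitch=+180.0°

Key-timestep trajectory:
   step    t(s)  b1.x    b1.z    b1.vx   b1.vz   b2.x    b2.z    b2.vx   b2.vz   b3.x    b3.z    b3.vx   b3.vz 
     28  0.1458   +0.000  +0.033  -0.001  +0.000   -0.043  +0.099  -0.002  +0.000   +0.014  +0.159  +0.206  -0.142
     56  0.2917   +0.000  +0.033  -0.001  +0.001   -0.043  +0.099  -0.003  +0.000   +0.053  +0.109  +0.283  +0.074
     84  0.4375   +0.000  +0.033  +0.000  +0.000   -0.043  +0.099  +0.000  +0.000   +0.100  +0.075  +0.364  -0.789


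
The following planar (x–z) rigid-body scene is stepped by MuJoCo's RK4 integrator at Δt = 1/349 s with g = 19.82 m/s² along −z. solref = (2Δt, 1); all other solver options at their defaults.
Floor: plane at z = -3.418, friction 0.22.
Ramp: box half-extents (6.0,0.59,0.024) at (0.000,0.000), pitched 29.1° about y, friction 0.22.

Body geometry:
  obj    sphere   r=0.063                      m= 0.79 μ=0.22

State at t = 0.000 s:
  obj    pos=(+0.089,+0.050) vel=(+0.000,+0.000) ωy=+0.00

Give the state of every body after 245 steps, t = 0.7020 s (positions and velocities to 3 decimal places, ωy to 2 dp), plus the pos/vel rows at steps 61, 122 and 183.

State at t = 0.7020 s:
  obj    pos=(+1.572,-0.775) vel=(+4.224,-2.351) ωy=+76.70

Key-timestep trajectory:
   step    t(s)  obj.x    obj.z    obj.vx   obj.vz 
     61  0.1748   +0.181  -0.001  +1.052  -0.585
    122  0.3496   +0.457  -0.155  +2.103  -1.171
    183  0.5244   +0.916  -0.410  +3.155  -1.756


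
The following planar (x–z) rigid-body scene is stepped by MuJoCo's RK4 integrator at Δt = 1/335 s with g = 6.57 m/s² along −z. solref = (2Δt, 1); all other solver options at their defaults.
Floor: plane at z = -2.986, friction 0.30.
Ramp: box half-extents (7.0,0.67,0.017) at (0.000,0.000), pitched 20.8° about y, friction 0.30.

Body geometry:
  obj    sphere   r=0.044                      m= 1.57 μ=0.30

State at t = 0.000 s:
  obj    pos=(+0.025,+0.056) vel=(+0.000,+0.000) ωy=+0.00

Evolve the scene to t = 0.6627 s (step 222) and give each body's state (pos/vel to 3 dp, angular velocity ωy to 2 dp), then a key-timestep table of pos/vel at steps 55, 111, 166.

State at t = 0.6627 s:
  obj    pos=(+0.367,-0.074) vel=(+1.032,-0.392) ωy=+25.09

Key-timestep trajectory:
   step    t(s)  obj.x    obj.z    obj.vx   obj.vz 
     55  0.1642   +0.046  +0.048  +0.256  -0.097
    111  0.3313   +0.110  +0.023  +0.516  -0.196
    166  0.4955   +0.216  -0.017  +0.772  -0.293


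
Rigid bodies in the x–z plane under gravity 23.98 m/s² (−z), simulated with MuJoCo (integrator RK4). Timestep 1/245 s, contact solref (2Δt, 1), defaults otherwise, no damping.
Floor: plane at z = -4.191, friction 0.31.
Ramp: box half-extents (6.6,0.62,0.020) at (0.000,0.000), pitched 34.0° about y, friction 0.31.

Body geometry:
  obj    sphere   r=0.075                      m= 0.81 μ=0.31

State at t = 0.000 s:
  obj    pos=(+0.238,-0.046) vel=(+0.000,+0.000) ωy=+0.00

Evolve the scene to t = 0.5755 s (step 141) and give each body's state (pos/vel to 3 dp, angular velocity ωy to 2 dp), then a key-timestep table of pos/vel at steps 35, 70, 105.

State at t = 0.5755 s:
  obj    pos=(+1.553,-0.933) vel=(+4.570,-3.083) ωy=+73.47

Key-timestep trajectory:
   step    t(s)  obj.x    obj.z    obj.vx   obj.vz 
     35  0.1429   +0.319  -0.101  +1.135  -0.766
     70  0.2857   +0.562  -0.265  +2.269  -1.531
    105  0.4286   +0.968  -0.538  +3.404  -2.296


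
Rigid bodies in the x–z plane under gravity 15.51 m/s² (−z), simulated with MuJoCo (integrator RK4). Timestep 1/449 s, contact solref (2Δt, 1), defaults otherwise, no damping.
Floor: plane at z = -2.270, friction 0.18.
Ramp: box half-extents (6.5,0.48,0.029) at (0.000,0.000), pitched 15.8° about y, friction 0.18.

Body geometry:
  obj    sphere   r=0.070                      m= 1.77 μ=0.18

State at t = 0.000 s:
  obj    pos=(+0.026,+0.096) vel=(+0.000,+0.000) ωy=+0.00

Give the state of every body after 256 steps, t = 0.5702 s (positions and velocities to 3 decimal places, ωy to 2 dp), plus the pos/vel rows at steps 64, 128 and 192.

State at t = 0.5702 s:
  obj    pos=(+0.498,-0.038) vel=(+1.655,-0.468) ωy=+24.57

Key-timestep trajectory:
   step    t(s)  obj.x    obj.z    obj.vx   obj.vz 
     64  0.1425   +0.055  +0.087  +0.414  -0.117
    128  0.2851   +0.144  +0.062  +0.828  -0.234
    192  0.4276   +0.291  +0.020  +1.241  -0.351


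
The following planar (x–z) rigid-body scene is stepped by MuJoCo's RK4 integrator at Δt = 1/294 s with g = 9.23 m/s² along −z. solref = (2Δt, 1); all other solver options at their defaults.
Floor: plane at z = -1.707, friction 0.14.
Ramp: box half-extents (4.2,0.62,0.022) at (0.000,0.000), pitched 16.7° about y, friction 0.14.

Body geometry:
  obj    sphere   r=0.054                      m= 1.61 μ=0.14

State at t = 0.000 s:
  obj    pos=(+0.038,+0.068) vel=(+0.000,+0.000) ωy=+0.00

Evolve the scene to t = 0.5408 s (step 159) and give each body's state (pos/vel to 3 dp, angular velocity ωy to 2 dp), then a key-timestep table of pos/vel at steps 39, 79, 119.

State at t = 0.5408 s:
  obj    pos=(+0.303,-0.012) vel=(+0.981,-0.294) ωy=+18.97

Key-timestep trajectory:
   step    t(s)  obj.x    obj.z    obj.vx   obj.vz 
     39  0.1327   +0.054  +0.063  +0.241  -0.072
     79  0.2687   +0.104  +0.048  +0.488  -0.146
    119  0.4048   +0.187  +0.023  +0.735  -0.220


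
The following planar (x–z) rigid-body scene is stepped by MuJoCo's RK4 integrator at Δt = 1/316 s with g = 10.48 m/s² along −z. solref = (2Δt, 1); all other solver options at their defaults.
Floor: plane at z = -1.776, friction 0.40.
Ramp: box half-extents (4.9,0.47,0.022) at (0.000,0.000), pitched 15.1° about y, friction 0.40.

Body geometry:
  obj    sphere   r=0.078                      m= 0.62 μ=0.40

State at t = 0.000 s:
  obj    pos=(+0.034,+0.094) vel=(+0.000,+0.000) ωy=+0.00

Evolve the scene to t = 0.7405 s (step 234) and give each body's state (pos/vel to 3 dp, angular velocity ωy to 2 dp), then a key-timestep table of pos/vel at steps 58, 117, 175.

State at t = 0.7405 s:
  obj    pos=(+0.550,-0.045) vel=(+1.394,-0.376) ωy=+18.51

Key-timestep trajectory:
   step    t(s)  obj.x    obj.z    obj.vx   obj.vz 
     58  0.1835   +0.066  +0.086  +0.346  -0.093
    117  0.3703   +0.163  +0.060  +0.697  -0.188
    175  0.5538   +0.323  +0.016  +1.043  -0.281


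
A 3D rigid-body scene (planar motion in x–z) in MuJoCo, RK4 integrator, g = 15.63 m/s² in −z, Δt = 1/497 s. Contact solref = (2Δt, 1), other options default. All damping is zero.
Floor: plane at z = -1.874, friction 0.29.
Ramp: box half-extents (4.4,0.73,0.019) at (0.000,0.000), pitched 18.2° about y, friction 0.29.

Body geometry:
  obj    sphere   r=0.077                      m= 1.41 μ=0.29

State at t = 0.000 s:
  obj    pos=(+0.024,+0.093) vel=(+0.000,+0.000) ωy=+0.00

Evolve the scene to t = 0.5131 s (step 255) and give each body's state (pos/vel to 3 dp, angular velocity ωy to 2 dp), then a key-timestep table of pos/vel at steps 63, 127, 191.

State at t = 0.5131 s:
  obj    pos=(+0.460,-0.050) vel=(+1.700,-0.559) ωy=+23.23

Key-timestep trajectory:
   step    t(s)  obj.x    obj.z    obj.vx   obj.vz 
     63  0.1268   +0.051  +0.084  +0.420  -0.138
    127  0.2555   +0.132  +0.058  +0.847  -0.278
    191  0.3843   +0.269  +0.013  +1.273  -0.419


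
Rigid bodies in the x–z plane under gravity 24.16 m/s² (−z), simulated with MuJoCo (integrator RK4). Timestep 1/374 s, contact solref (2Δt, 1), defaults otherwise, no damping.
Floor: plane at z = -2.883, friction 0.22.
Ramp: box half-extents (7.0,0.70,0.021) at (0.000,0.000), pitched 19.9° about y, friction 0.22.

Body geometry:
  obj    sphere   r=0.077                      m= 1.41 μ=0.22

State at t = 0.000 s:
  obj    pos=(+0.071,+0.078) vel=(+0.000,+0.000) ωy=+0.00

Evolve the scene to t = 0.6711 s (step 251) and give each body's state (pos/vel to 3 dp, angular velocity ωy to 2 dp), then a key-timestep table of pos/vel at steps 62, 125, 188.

State at t = 0.6711 s:
  obj    pos=(+1.315,-0.372) vel=(+3.707,-1.342) ωy=+51.19

Key-timestep trajectory:
   step    t(s)  obj.x    obj.z    obj.vx   obj.vz 
     62  0.1658   +0.147  +0.051  +0.916  -0.331
    125  0.3342   +0.380  -0.033  +1.846  -0.668
    188  0.5027   +0.769  -0.174  +2.776  -1.005


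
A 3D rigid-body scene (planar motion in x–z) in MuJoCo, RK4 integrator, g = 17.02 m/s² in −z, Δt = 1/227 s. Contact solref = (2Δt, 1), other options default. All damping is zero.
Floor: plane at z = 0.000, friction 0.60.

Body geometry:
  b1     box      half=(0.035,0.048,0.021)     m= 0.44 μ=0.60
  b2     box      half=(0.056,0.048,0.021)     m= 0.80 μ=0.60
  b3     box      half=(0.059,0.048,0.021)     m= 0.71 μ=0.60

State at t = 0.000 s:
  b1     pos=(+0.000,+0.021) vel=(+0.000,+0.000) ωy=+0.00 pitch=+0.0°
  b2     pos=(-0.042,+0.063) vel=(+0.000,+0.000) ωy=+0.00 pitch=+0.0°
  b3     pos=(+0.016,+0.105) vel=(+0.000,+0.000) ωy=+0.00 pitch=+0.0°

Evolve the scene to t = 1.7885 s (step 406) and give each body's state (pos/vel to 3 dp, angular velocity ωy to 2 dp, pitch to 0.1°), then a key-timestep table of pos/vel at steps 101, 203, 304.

State at t = 1.7885 s:
  b1     pos=(+0.001,+0.021) vel=(+0.001,+0.000) ωy=+0.00 pitch=+0.0°
  b2     pos=(-0.054,+0.052) vel=(+0.000,-0.001) ωy=+0.02 pitch=-40.1°
  b3     pos=(+0.159,+0.021) vel=(+0.000,+0.000) ωy=+0.00 pitch=+180.0°

Key-timestep trajectory:
   step    t(s)  b1.x    b1.z    b1.vx   b1.vz   b2.x    b2.z    b2.vx   b2.vz   b3.x    b3.z    b3.vx   b3.vz 
    101  0.4449   +0.000  +0.021  +0.001  +0.000   -0.054  +0.053  -0.050  -0.023   +0.134  +0.050  +0.559  -0.403
    203  0.8943   +0.000  +0.021  +0.001  +0.000   -0.054  +0.053  +0.000  -0.001   +0.159  +0.021  +0.000  +0.000
    304  1.3392   +0.001  +0.021  +0.001  +0.000   -0.054  +0.052  +0.000  -0.001   +0.159  +0.021  +0.000  +0.000


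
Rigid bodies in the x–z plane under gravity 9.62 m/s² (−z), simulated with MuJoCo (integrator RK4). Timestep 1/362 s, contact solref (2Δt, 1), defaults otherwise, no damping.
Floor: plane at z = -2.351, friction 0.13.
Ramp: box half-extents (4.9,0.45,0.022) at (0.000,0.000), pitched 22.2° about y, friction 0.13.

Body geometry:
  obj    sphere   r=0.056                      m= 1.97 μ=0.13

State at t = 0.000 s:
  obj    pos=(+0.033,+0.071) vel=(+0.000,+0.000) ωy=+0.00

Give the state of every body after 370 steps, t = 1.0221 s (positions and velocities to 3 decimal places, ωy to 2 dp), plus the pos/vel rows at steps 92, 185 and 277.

State at t = 1.0221 s:
  obj    pos=(+1.289,-0.442) vel=(+2.457,-1.003) ωy=+47.38

Key-timestep trajectory:
   step    t(s)  obj.x    obj.z    obj.vx   obj.vz 
     92  0.2541   +0.111  +0.039  +0.611  -0.249
    185  0.5110   +0.347  -0.057  +1.229  -0.501
    277  0.7652   +0.737  -0.216  +1.840  -0.751


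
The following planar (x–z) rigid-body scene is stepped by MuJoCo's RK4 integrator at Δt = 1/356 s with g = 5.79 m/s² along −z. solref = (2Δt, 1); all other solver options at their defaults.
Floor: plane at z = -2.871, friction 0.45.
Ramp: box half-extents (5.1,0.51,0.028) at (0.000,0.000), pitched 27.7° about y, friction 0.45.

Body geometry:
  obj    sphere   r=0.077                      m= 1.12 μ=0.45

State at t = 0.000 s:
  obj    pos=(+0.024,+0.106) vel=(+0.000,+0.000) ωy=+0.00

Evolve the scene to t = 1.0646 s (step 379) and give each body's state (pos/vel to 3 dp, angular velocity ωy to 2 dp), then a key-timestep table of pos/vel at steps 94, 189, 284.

State at t = 1.0646 s:
  obj    pos=(+0.989,-0.400) vel=(+1.812,-0.951) ωy=+26.58

Key-timestep trajectory:
   step    t(s)  obj.x    obj.z    obj.vx   obj.vz 
     94  0.2640   +0.083  +0.075  +0.450  -0.236
    189  0.5309   +0.264  -0.020  +0.904  -0.474
    284  0.7978   +0.566  -0.178  +1.358  -0.713


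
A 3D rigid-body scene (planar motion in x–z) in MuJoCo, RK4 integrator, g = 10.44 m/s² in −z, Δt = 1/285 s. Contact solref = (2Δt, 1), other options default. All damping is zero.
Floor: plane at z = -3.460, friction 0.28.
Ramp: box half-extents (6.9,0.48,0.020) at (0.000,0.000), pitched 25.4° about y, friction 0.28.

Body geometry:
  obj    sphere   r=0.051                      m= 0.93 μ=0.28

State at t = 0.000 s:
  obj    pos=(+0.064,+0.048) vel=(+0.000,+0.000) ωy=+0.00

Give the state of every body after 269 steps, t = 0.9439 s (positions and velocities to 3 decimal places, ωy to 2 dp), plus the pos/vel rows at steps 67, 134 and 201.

State at t = 0.9439 s:
  obj    pos=(+1.351,-0.563) vel=(+2.727,-1.295) ωy=+59.19

Key-timestep trajectory:
   step    t(s)  obj.x    obj.z    obj.vx   obj.vz 
     67  0.2351   +0.144  +0.010  +0.679  -0.323
    134  0.4702   +0.384  -0.104  +1.359  -0.645
    201  0.7053   +0.783  -0.293  +2.038  -0.968


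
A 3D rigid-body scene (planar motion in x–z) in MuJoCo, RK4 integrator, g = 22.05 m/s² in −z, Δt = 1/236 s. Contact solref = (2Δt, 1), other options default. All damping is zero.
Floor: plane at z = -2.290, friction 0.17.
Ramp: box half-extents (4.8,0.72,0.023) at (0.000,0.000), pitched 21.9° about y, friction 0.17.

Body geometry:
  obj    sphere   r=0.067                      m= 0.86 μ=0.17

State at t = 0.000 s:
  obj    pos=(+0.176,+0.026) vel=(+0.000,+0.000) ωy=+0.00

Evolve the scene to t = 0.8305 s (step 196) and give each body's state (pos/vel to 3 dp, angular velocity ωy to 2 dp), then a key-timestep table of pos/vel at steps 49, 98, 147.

State at t = 0.8305 s:
  obj    pos=(+2.056,-0.730) vel=(+4.527,-1.820) ωy=+72.80

Key-timestep trajectory:
   step    t(s)  obj.x    obj.z    obj.vx   obj.vz 
     49  0.2076   +0.294  -0.021  +1.132  -0.455
     98  0.4153   +0.646  -0.163  +2.264  -0.910
    147  0.6229   +1.234  -0.399  +3.395  -1.365


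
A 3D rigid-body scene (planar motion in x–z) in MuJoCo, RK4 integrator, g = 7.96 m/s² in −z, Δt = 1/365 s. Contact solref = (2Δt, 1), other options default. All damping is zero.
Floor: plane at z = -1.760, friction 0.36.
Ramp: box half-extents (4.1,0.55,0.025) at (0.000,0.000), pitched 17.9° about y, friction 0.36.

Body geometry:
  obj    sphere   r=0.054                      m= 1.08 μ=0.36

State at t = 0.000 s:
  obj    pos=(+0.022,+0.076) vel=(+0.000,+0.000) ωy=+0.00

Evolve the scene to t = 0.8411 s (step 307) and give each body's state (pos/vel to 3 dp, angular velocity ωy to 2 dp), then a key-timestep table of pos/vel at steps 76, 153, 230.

State at t = 0.8411 s:
  obj    pos=(+0.610,-0.114) vel=(+1.399,-0.452) ωy=+27.22

Key-timestep trajectory:
   step    t(s)  obj.x    obj.z    obj.vx   obj.vz 
     76  0.2082   +0.058  +0.064  +0.346  -0.112
    153  0.4192   +0.168  +0.029  +0.697  -0.225
    230  0.6301   +0.352  -0.031  +1.048  -0.338


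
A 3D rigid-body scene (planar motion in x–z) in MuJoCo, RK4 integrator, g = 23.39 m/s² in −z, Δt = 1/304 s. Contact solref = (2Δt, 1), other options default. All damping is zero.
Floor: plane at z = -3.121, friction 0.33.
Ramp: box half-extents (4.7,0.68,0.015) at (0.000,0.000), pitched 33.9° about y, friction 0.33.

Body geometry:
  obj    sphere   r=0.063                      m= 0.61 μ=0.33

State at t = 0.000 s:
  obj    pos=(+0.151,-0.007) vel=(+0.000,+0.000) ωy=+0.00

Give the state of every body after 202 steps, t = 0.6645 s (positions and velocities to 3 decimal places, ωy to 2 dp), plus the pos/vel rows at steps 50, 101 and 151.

State at t = 0.6645 s:
  obj    pos=(+1.859,-1.155) vel=(+5.139,-3.454) ωy=+98.26

Key-timestep trajectory:
   step    t(s)  obj.x    obj.z    obj.vx   obj.vz 
     50  0.1645   +0.256  -0.078  +1.272  -0.855
    101  0.3322   +0.578  -0.294  +2.570  -1.727
    151  0.4967   +1.105  -0.649  +3.842  -2.582


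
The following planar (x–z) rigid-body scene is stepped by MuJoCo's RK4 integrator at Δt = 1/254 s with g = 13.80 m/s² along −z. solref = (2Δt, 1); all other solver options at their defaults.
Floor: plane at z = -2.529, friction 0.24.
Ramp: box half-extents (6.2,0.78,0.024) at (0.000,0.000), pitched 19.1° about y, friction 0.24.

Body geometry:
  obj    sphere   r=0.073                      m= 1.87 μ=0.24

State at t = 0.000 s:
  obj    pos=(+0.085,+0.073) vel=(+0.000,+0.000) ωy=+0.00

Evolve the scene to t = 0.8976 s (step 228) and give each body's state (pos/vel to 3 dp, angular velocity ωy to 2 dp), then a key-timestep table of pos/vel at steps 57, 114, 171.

State at t = 0.8976 s:
  obj    pos=(+1.313,-0.352) vel=(+2.736,-0.947) ωy=+39.66

Key-timestep trajectory:
   step    t(s)  obj.x    obj.z    obj.vx   obj.vz 
     57  0.2244   +0.162  +0.047  +0.684  -0.237
    114  0.4488   +0.392  -0.033  +1.368  -0.474
    171  0.6732   +0.776  -0.166  +2.052  -0.711


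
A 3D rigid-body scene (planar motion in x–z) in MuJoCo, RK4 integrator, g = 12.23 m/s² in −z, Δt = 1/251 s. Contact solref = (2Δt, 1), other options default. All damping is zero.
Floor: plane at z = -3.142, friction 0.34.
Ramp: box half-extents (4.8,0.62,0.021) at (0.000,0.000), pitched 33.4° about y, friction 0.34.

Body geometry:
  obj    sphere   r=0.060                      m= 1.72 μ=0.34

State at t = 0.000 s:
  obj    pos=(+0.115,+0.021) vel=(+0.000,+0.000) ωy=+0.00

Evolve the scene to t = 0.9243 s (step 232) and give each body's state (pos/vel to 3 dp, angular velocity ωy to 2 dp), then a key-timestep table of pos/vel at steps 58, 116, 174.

State at t = 0.9243 s:
  obj    pos=(+1.830,-1.110) vel=(+3.711,-2.447) ωy=+74.07

Key-timestep trajectory:
   step    t(s)  obj.x    obj.z    obj.vx   obj.vz 
     58  0.2311   +0.222  -0.050  +0.928  -0.612
    116  0.4622   +0.544  -0.262  +1.856  -1.224
    174  0.6932   +1.080  -0.615  +2.783  -1.835


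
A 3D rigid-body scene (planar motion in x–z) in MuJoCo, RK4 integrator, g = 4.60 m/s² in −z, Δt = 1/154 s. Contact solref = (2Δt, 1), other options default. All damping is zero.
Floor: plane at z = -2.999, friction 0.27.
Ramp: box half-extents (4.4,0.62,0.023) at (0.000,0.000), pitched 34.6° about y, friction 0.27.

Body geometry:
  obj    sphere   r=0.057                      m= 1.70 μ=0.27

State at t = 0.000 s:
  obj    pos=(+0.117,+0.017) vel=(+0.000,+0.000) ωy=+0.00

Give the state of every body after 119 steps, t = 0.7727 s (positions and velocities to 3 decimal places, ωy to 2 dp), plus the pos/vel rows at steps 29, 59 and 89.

State at t = 0.7727 s:
  obj    pos=(+0.576,-0.300) vel=(+1.187,-0.819) ωy=+25.28

Key-timestep trajectory:
   step    t(s)  obj.x    obj.z    obj.vx   obj.vz 
     29  0.1883   +0.144  -0.002  +0.289  -0.200
     59  0.3831   +0.230  -0.061  +0.589  -0.406
     89  0.5779   +0.373  -0.160  +0.888  -0.612


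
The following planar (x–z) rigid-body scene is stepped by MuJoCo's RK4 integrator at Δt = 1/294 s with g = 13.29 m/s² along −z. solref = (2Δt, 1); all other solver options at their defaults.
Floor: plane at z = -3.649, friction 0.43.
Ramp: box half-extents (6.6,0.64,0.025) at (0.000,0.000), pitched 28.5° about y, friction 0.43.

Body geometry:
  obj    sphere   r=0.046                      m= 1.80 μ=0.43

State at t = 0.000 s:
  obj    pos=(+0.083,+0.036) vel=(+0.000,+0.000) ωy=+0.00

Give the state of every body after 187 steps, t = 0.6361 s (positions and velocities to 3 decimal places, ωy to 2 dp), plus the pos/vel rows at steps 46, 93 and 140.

State at t = 0.6361 s:
  obj    pos=(+0.888,-0.401) vel=(+2.532,-1.375) ωy=+62.62

Key-timestep trajectory:
   step    t(s)  obj.x    obj.z    obj.vx   obj.vz 
     46  0.1565   +0.132  +0.009  +0.623  -0.338
     93  0.3163   +0.282  -0.072  +1.259  -0.684
    140  0.4762   +0.534  -0.209  +1.896  -1.029


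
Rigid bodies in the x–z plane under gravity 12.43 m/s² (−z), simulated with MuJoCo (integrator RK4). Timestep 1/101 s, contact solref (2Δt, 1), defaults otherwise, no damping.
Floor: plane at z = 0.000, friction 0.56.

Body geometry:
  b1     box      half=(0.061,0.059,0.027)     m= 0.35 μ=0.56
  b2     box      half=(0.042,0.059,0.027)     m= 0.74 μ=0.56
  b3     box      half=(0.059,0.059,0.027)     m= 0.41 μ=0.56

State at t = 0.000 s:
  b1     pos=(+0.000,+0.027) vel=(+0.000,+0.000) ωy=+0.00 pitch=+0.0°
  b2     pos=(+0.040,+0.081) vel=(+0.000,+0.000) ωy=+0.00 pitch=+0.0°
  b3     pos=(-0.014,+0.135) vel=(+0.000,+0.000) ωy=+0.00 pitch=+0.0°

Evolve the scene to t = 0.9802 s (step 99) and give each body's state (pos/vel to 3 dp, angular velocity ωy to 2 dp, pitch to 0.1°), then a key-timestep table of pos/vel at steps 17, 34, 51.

State at t = 0.9802 s:
  b1     pos=(+0.000,+0.027) vel=(+0.000,+0.000) ωy=+0.00 pitch=+0.0°
  b2     pos=(+0.040,+0.081) vel=(+0.000,+0.000) ωy=+0.00 pitch=+0.1°
  b3     pos=(-0.148,+0.027) vel=(+0.000,+0.000) ωy=+0.00 pitch=+180.0°

Key-timestep trajectory:
   step    t(s)  b1.x    b1.z    b1.vx   b1.vz   b2.x    b2.z    b2.vx   b2.vz   b3.x    b3.z    b3.vx   b3.vz 
     17  0.1683   +0.000  +0.027  -0.001  -0.001   +0.040  +0.081  -0.001  +0.000   -0.036  +0.112  -0.179  +0.099
     34  0.3366   +0.000  +0.027  +0.001  +0.000   +0.040  +0.081  +0.001  +0.000   -0.068  +0.115  -0.299  -0.122
     51  0.5050   +0.000  +0.027  +0.000  +0.000   +0.040  +0.081  +0.000  +0.000   -0.142  +0.028  -0.658  -1.048


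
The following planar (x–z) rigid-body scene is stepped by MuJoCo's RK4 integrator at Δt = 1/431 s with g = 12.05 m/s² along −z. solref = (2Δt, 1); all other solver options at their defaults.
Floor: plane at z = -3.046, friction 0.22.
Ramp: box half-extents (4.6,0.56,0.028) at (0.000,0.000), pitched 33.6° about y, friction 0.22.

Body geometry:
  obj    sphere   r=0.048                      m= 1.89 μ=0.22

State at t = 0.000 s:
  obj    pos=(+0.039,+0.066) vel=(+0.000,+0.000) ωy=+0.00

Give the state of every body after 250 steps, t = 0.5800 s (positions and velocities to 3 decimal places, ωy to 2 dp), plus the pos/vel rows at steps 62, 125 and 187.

State at t = 0.5800 s:
  obj    pos=(+0.706,-0.378) vel=(+2.301,-1.529) ωy=+57.54

Key-timestep trajectory:
   step    t(s)  obj.x    obj.z    obj.vx   obj.vz 
     62  0.1439   +0.080  +0.038  +0.571  -0.379
    125  0.2900   +0.206  -0.045  +1.151  -0.765
    187  0.4339   +0.412  -0.183  +1.721  -1.144


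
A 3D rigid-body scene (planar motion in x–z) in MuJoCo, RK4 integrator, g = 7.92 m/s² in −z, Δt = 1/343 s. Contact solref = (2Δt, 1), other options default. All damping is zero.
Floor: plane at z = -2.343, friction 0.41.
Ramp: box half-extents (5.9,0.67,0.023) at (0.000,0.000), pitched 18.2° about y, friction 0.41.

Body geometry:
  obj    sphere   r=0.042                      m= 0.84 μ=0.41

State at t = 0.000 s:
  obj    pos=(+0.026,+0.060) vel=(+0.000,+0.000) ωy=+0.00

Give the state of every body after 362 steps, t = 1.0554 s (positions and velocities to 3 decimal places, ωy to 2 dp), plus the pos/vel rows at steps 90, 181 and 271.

State at t = 1.0554 s:
  obj    pos=(+0.961,-0.247) vel=(+1.772,-0.582) ωy=+44.40

Key-timestep trajectory:
   step    t(s)  obj.x    obj.z    obj.vx   obj.vz 
     90  0.2624   +0.084  +0.041  +0.440  -0.145
    181  0.5277   +0.260  -0.017  +0.886  -0.291
    271  0.7901   +0.550  -0.112  +1.326  -0.436


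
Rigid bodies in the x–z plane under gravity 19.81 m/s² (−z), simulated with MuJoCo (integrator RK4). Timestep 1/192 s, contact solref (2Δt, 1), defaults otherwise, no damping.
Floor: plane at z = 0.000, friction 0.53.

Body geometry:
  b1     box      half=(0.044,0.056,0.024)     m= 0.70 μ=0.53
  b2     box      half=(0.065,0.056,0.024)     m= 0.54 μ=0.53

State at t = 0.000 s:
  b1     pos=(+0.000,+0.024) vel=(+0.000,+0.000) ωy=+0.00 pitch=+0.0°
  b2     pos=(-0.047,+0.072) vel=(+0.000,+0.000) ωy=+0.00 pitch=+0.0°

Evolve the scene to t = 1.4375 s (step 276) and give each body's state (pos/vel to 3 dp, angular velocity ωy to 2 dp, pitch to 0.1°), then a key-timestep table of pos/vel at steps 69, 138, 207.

State at t = 1.4375 s:
  b1     pos=(+0.001,+0.024) vel=(+0.001,+0.000) ωy=+0.00 pitch=+0.0°
  b2     pos=(-0.064,+0.061) vel=(-0.001,-0.001) ωy=+0.02 pitch=-42.2°

Key-timestep trajectory:
   step    t(s)  b1.x    b1.z    b1.vx   b1.vz   b2.x    b2.z    b2.vx   b2.vz 
     69  0.3594   +0.000  +0.024  +0.001  +0.000   -0.064  +0.062  +0.018  +0.013
    138  0.7188   +0.000  +0.024  +0.001  +0.000   -0.064  +0.062  -0.001  -0.001
    207  1.0781   +0.001  +0.024  +0.001  +0.000   -0.064  +0.062  -0.001  -0.001


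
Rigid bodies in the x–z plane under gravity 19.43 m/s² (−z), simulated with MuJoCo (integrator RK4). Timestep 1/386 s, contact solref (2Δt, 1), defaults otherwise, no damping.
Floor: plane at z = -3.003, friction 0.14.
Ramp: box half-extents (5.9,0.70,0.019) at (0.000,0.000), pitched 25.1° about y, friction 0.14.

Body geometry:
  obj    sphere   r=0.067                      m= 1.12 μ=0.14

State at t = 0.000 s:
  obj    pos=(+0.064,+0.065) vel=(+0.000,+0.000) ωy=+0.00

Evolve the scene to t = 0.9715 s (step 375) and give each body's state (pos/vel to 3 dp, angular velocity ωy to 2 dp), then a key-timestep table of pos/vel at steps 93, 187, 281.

State at t = 0.9715 s:
  obj    pos=(+2.580,-1.114) vel=(+5.180,-2.426) ωy=+85.35

Key-timestep trajectory:
   step    t(s)  obj.x    obj.z    obj.vx   obj.vz 
     93  0.2409   +0.219  -0.008  +1.285  -0.602
    187  0.4845   +0.690  -0.228  +2.583  -1.210
    281  0.7280   +1.477  -0.597  +3.881  -1.818


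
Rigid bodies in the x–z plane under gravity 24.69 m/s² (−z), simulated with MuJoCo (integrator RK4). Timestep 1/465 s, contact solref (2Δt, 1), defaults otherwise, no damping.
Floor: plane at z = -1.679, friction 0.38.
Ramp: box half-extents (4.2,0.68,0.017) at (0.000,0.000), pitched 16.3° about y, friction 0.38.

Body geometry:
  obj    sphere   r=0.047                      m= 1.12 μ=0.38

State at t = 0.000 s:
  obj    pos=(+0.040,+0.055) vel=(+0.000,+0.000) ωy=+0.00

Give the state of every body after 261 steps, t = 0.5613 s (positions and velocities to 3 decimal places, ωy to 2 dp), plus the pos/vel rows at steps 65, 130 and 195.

State at t = 0.5613 s:
  obj    pos=(+0.788,-0.164) vel=(+2.667,-0.780) ωy=+59.10

Key-timestep trajectory:
   step    t(s)  obj.x    obj.z    obj.vx   obj.vz 
     65  0.1398   +0.086  +0.041  +0.664  -0.194
    130  0.2796   +0.226  +0.001  +1.328  -0.388
    195  0.4194   +0.458  -0.067  +1.992  -0.583
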